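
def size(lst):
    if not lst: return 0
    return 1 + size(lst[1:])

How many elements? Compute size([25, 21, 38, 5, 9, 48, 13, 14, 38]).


size([25, 21, 38, 5, 9, 48, 13, 14, 38]) = 1 + size([21, 38, 5, 9, 48, 13, 14, 38])
size([21, 38, 5, 9, 48, 13, 14, 38]) = 1 + size([38, 5, 9, 48, 13, 14, 38])
size([38, 5, 9, 48, 13, 14, 38]) = 1 + size([5, 9, 48, 13, 14, 38])
size([5, 9, 48, 13, 14, 38]) = 1 + size([9, 48, 13, 14, 38])
size([9, 48, 13, 14, 38]) = 1 + size([48, 13, 14, 38])
size([48, 13, 14, 38]) = 1 + size([13, 14, 38])
size([13, 14, 38]) = 1 + size([14, 38])
size([14, 38]) = 1 + size([38])
size([38]) = 1 + size([])
size([]) = 0  (base case)
Unwinding: 1 + 1 + 1 + 1 + 1 + 1 + 1 + 1 + 1 + 0 = 9

9


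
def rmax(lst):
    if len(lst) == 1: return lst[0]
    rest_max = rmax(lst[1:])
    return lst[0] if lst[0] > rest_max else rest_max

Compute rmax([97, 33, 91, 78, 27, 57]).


rmax([97, 33, 91, 78, 27, 57]): compare 97 with rmax([33, 91, 78, 27, 57])
rmax([33, 91, 78, 27, 57]): compare 33 with rmax([91, 78, 27, 57])
rmax([91, 78, 27, 57]): compare 91 with rmax([78, 27, 57])
rmax([78, 27, 57]): compare 78 with rmax([27, 57])
rmax([27, 57]): compare 27 with rmax([57])
rmax([57]) = 57  (base case)
Compare 27 with 57 -> 57
Compare 78 with 57 -> 78
Compare 91 with 78 -> 91
Compare 33 with 91 -> 91
Compare 97 with 91 -> 97

97


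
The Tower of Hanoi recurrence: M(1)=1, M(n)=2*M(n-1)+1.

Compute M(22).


M(22) = 2 * M(21) + 1
M(21) = 2 * M(20) + 1
M(20) = 2 * M(19) + 1
M(19) = 2 * M(18) + 1
M(18) = 2 * M(17) + 1
M(17) = 2 * M(16) + 1
M(16) = 2 * M(15) + 1
M(15) = 2 * M(14) + 1
M(14) = 2 * M(13) + 1
M(13) = 2 * M(12) + 1
M(12) = 2 * M(11) + 1
M(11) = 2 * M(10) + 1
M(10) = 2 * M(9) + 1
M(9) = 2 * M(8) + 1
M(8) = 2 * M(7) + 1
M(7) = 2 * M(6) + 1
M(6) = 2 * M(5) + 1
M(5) = 2 * M(4) + 1
M(4) = 2 * M(3) + 1
M(3) = 2 * M(2) + 1
M(2) = 2 * M(1) + 1
M(1) = 1  (base case)
M(2) = 2 * 1 + 1 = 3
M(3) = 2 * 3 + 1 = 7
M(4) = 2 * 7 + 1 = 15
M(5) = 2 * 15 + 1 = 31
M(6) = 2 * 31 + 1 = 63
M(7) = 2 * 63 + 1 = 127
M(8) = 2 * 127 + 1 = 255
M(9) = 2 * 255 + 1 = 511
M(10) = 2 * 511 + 1 = 1023
M(11) = 2 * 1023 + 1 = 2047
M(12) = 2 * 2047 + 1 = 4095
M(13) = 2 * 4095 + 1 = 8191
M(14) = 2 * 8191 + 1 = 16383
M(15) = 2 * 16383 + 1 = 32767
M(16) = 2 * 32767 + 1 = 65535
M(17) = 2 * 65535 + 1 = 131071
M(18) = 2 * 131071 + 1 = 262143
M(19) = 2 * 262143 + 1 = 524287
M(20) = 2 * 524287 + 1 = 1048575
M(21) = 2 * 1048575 + 1 = 2097151
M(22) = 2 * 2097151 + 1 = 4194303

4194303


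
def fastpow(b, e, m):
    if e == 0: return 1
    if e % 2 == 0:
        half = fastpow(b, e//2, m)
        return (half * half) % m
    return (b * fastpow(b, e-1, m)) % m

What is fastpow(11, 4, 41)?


fastpow(11, 4, 41): e is even, compute fastpow(11, 2, 41)
  fastpow(11, 2, 41): e is even, compute fastpow(11, 1, 41)
    fastpow(11, 1, 41): e is odd, compute fastpow(11, 0, 41)
      fastpow(11, 0, 41) = 1
    (11 * 1) % 41 = 11
  half=11, (11*11) % 41 = 39
half=39, (39*39) % 41 = 4

4


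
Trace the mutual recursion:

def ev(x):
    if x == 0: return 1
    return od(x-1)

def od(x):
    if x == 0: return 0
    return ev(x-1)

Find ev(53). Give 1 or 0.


ev(53) = od(52)
od(52) = ev(51)
ev(51) = od(50)
od(50) = ev(49)
ev(49) = od(48)
od(48) = ev(47)
ev(47) = od(46)
od(46) = ev(45)
ev(45) = od(44)
od(44) = ev(43)
ev(43) = od(42)
od(42) = ev(41)
ev(41) = od(40)
od(40) = ev(39)
ev(39) = od(38)
od(38) = ev(37)
ev(37) = od(36)
od(36) = ev(35)
ev(35) = od(34)
od(34) = ev(33)
ev(33) = od(32)
od(32) = ev(31)
ev(31) = od(30)
od(30) = ev(29)
ev(29) = od(28)
od(28) = ev(27)
ev(27) = od(26)
od(26) = ev(25)
ev(25) = od(24)
od(24) = ev(23)
ev(23) = od(22)
od(22) = ev(21)
ev(21) = od(20)
od(20) = ev(19)
ev(19) = od(18)
od(18) = ev(17)
ev(17) = od(16)
od(16) = ev(15)
ev(15) = od(14)
od(14) = ev(13)
ev(13) = od(12)
od(12) = ev(11)
ev(11) = od(10)
od(10) = ev(9)
ev(9) = od(8)
od(8) = ev(7)
ev(7) = od(6)
od(6) = ev(5)
ev(5) = od(4)
od(4) = ev(3)
ev(3) = od(2)
od(2) = ev(1)
ev(1) = od(0)
od(0) = 0  (base case)
Result: 0

0


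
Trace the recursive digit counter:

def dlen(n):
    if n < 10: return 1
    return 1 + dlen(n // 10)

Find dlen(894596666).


dlen(894596666) = 1 + dlen(89459666)
dlen(89459666) = 1 + dlen(8945966)
dlen(8945966) = 1 + dlen(894596)
dlen(894596) = 1 + dlen(89459)
dlen(89459) = 1 + dlen(8945)
dlen(8945) = 1 + dlen(894)
dlen(894) = 1 + dlen(89)
dlen(89) = 1 + dlen(8)
dlen(8) = 1  (base case: 8 < 10)
Unwinding: 1 + 1 + 1 + 1 + 1 + 1 + 1 + 1 + 1 = 9

9


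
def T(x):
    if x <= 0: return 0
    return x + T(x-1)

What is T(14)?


T(14)
= 14 + 13 + 12 + 11 + 10 + 9 + 8 + 7 + 6 + 5 + 4 + 3 + 2 + 1 + T(0)
= 14 + 13 + 12 + 11 + 10 + 9 + 8 + 7 + 6 + 5 + 4 + 3 + 2 + 1 + 0
= 105

105


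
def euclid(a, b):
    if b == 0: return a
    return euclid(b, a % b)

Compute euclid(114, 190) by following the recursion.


euclid(114, 190) = euclid(190, 114)
euclid(190, 114) = euclid(114, 76)
euclid(114, 76) = euclid(76, 38)
euclid(76, 38) = euclid(38, 0)
euclid(38, 0) = 38  (base case)

38


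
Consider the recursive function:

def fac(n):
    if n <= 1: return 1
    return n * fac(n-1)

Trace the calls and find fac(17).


fac(17)
= 17 * fac(16)
= 17 * 16 * fac(15)
= 17 * 16 * 15 * fac(14)
= 17 * 16 * 15 * 14 * fac(13)
= 17 * 16 * 15 * 14 * 13 * fac(12)
= 17 * 16 * 15 * 14 * 13 * 12 * fac(11)
= 17 * 16 * 15 * 14 * 13 * 12 * 11 * fac(10)
= 17 * 16 * 15 * 14 * 13 * 12 * 11 * 10 * fac(9)
= 17 * 16 * 15 * 14 * 13 * 12 * 11 * 10 * 9 * fac(8)
= 17 * 16 * 15 * 14 * 13 * 12 * 11 * 10 * 9 * 8 * fac(7)
= 17 * 16 * 15 * 14 * 13 * 12 * 11 * 10 * 9 * 8 * 7 * fac(6)
= 17 * 16 * 15 * 14 * 13 * 12 * 11 * 10 * 9 * 8 * 7 * 6 * fac(5)
= 17 * 16 * 15 * 14 * 13 * 12 * 11 * 10 * 9 * 8 * 7 * 6 * 5 * fac(4)
= 17 * 16 * 15 * 14 * 13 * 12 * 11 * 10 * 9 * 8 * 7 * 6 * 5 * 4 * fac(3)
= 17 * 16 * 15 * 14 * 13 * 12 * 11 * 10 * 9 * 8 * 7 * 6 * 5 * 4 * 3 * fac(2)
= 17 * 16 * 15 * 14 * 13 * 12 * 11 * 10 * 9 * 8 * 7 * 6 * 5 * 4 * 3 * 2 * fac(1)
= 17 * 16 * 15 * 14 * 13 * 12 * 11 * 10 * 9 * 8 * 7 * 6 * 5 * 4 * 3 * 2 * 1
= 355687428096000

355687428096000


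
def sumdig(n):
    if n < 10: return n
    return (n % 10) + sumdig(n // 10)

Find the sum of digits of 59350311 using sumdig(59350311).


sumdig(59350311) = 1 + sumdig(5935031)
sumdig(5935031) = 1 + sumdig(593503)
sumdig(593503) = 3 + sumdig(59350)
sumdig(59350) = 0 + sumdig(5935)
sumdig(5935) = 5 + sumdig(593)
sumdig(593) = 3 + sumdig(59)
sumdig(59) = 9 + sumdig(5)
sumdig(5) = 5  (base case)
Total: 1 + 1 + 3 + 0 + 5 + 3 + 9 + 5 = 27

27


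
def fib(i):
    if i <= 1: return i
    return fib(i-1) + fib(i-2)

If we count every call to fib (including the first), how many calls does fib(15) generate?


Let C(n) = total calls for fib(n)
C(0) = 1, C(1) = 1
C(2) = 1 + C(1) + C(0) = 1 + 1 + 1 = 3
C(3) = 1 + C(2) + C(1) = 1 + 3 + 1 = 5
C(4) = 1 + C(3) + C(2) = 1 + 5 + 3 = 9
C(5) = 1 + C(4) + C(3) = 1 + 9 + 5 = 15
C(6) = 1 + C(5) + C(4) = 1 + 15 + 9 = 25
C(7) = 1 + C(6) + C(5) = 1 + 25 + 15 = 41
C(8) = 1 + C(7) + C(6) = 1 + 41 + 25 = 67
C(9) = 1 + C(8) + C(7) = 1 + 67 + 41 = 109
C(10) = 1 + C(9) + C(8) = 1 + 109 + 67 = 177
C(11) = 1 + C(10) + C(9) = 1 + 177 + 109 = 287
C(12) = 1 + C(11) + C(10) = 1 + 287 + 177 = 465
C(13) = 1 + C(12) + C(11) = 1 + 465 + 287 = 753
C(14) = 1 + C(13) + C(12) = 1 + 753 + 465 = 1219
C(15) = 1 + C(14) + C(13) = 1 + 1219 + 753 = 1973

1973


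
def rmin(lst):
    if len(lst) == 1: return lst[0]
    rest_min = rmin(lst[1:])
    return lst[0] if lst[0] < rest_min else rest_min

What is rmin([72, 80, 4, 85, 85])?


rmin([72, 80, 4, 85, 85]): compare 72 with rmin([80, 4, 85, 85])
rmin([80, 4, 85, 85]): compare 80 with rmin([4, 85, 85])
rmin([4, 85, 85]): compare 4 with rmin([85, 85])
rmin([85, 85]): compare 85 with rmin([85])
rmin([85]) = 85  (base case)
Compare 85 with 85 -> 85
Compare 4 with 85 -> 4
Compare 80 with 4 -> 4
Compare 72 with 4 -> 4

4


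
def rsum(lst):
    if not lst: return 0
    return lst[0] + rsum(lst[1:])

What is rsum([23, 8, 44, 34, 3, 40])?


rsum([23, 8, 44, 34, 3, 40]) = 23 + rsum([8, 44, 34, 3, 40])
rsum([8, 44, 34, 3, 40]) = 8 + rsum([44, 34, 3, 40])
rsum([44, 34, 3, 40]) = 44 + rsum([34, 3, 40])
rsum([34, 3, 40]) = 34 + rsum([3, 40])
rsum([3, 40]) = 3 + rsum([40])
rsum([40]) = 40 + rsum([])
rsum([]) = 0  (base case)
Total: 23 + 8 + 44 + 34 + 3 + 40 + 0 = 152

152


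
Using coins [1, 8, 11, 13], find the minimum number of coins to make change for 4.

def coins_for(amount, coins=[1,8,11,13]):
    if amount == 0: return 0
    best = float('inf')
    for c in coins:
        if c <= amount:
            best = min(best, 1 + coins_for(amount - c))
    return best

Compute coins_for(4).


Building up with DP:
coins_for(0) = 0
coins_for(1) = min(1+coins_for(0)=1+0=1) = 1
coins_for(2) = min(1+coins_for(1)=1+1=2) = 2
coins_for(3) = min(1+coins_for(2)=1+2=3) = 3
coins_for(4) = min(1+coins_for(3)=1+3=4) = 4

4


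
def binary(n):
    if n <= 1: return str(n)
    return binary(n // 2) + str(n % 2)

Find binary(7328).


binary(7328) = binary(3664) + '0'
binary(3664) = binary(1832) + '0'
binary(1832) = binary(916) + '0'
binary(916) = binary(458) + '0'
binary(458) = binary(229) + '0'
binary(229) = binary(114) + '1'
binary(114) = binary(57) + '0'
binary(57) = binary(28) + '1'
binary(28) = binary(14) + '0'
binary(14) = binary(7) + '0'
binary(7) = binary(3) + '1'
binary(3) = binary(1) + '1'
binary(1) = '1'  (base case)
Concatenating: '1' + '1' + '1' + '0' + '0' + '1' + '0' + '1' + '0' + '0' + '0' + '0' + '0' = '1110010100000'

1110010100000


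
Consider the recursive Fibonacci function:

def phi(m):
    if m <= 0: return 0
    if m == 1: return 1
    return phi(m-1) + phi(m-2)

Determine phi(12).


Computing phi(12) bottom-up:
phi(0) = 0
phi(1) = 1
phi(2) = phi(1) + phi(0) = 1 + 0 = 1
phi(3) = phi(2) + phi(1) = 1 + 1 = 2
phi(4) = phi(3) + phi(2) = 2 + 1 = 3
phi(5) = phi(4) + phi(3) = 3 + 2 = 5
phi(6) = phi(5) + phi(4) = 5 + 3 = 8
phi(7) = phi(6) + phi(5) = 8 + 5 = 13
phi(8) = phi(7) + phi(6) = 13 + 8 = 21
phi(9) = phi(8) + phi(7) = 21 + 13 = 34
phi(10) = phi(9) + phi(8) = 34 + 21 = 55
phi(11) = phi(10) + phi(9) = 55 + 34 = 89
phi(12) = phi(11) + phi(10) = 89 + 55 = 144

144


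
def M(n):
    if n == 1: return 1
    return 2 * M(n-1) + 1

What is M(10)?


M(10) = 2 * M(9) + 1
M(9) = 2 * M(8) + 1
M(8) = 2 * M(7) + 1
M(7) = 2 * M(6) + 1
M(6) = 2 * M(5) + 1
M(5) = 2 * M(4) + 1
M(4) = 2 * M(3) + 1
M(3) = 2 * M(2) + 1
M(2) = 2 * M(1) + 1
M(1) = 1  (base case)
M(2) = 2 * 1 + 1 = 3
M(3) = 2 * 3 + 1 = 7
M(4) = 2 * 7 + 1 = 15
M(5) = 2 * 15 + 1 = 31
M(6) = 2 * 31 + 1 = 63
M(7) = 2 * 63 + 1 = 127
M(8) = 2 * 127 + 1 = 255
M(9) = 2 * 255 + 1 = 511
M(10) = 2 * 511 + 1 = 1023

1023


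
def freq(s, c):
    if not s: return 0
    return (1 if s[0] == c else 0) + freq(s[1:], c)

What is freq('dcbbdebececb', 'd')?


s[0]='d' == 'd' -> 1
s[0]='c' != 'd' -> 0
s[0]='b' != 'd' -> 0
s[0]='b' != 'd' -> 0
s[0]='d' == 'd' -> 1
s[0]='e' != 'd' -> 0
s[0]='b' != 'd' -> 0
s[0]='e' != 'd' -> 0
s[0]='c' != 'd' -> 0
s[0]='e' != 'd' -> 0
s[0]='c' != 'd' -> 0
s[0]='b' != 'd' -> 0
Sum: 1 + 0 + 0 + 0 + 1 + 0 + 0 + 0 + 0 + 0 + 0 + 0 = 2

2


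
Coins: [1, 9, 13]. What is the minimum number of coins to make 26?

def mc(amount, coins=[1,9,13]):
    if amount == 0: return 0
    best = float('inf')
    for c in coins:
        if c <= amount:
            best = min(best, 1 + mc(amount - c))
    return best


Building up with DP:
mc(0) = 0
mc(1) = min(1+mc(0)=1+0=1) = 1
mc(2) = min(1+mc(1)=1+1=2) = 2
mc(3) = min(1+mc(2)=1+2=3) = 3
mc(4) = min(1+mc(3)=1+3=4) = 4
mc(5) = min(1+mc(4)=1+4=5) = 5
mc(6) = min(1+mc(5)=1+5=6) = 6
mc(7) = min(1+mc(6)=1+6=7) = 7
mc(8) = min(1+mc(7)=1+7=8) = 8
mc(9) = min(1+mc(8)=1+8=9, 1+mc(0)=1+0=1) = 1
mc(10) = min(1+mc(9)=1+1=2, 1+mc(1)=1+1=2) = 2
mc(11) = min(1+mc(10)=1+2=3, 1+mc(2)=1+2=3) = 3
mc(12) = min(1+mc(11)=1+3=4, 1+mc(3)=1+3=4) = 4
mc(13) = min(1+mc(12)=1+4=5, 1+mc(4)=1+4=5, 1+mc(0)=1+0=1) = 1
mc(14) = min(1+mc(13)=1+1=2, 1+mc(5)=1+5=6, 1+mc(1)=1+1=2) = 2
mc(15) = min(1+mc(14)=1+2=3, 1+mc(6)=1+6=7, 1+mc(2)=1+2=3) = 3
mc(16) = min(1+mc(15)=1+3=4, 1+mc(7)=1+7=8, 1+mc(3)=1+3=4) = 4
mc(17) = min(1+mc(16)=1+4=5, 1+mc(8)=1+8=9, 1+mc(4)=1+4=5) = 5
mc(18) = min(1+mc(17)=1+5=6, 1+mc(9)=1+1=2, 1+mc(5)=1+5=6) = 2
mc(19) = min(1+mc(18)=1+2=3, 1+mc(10)=1+2=3, 1+mc(6)=1+6=7) = 3
mc(20) = min(1+mc(19)=1+3=4, 1+mc(11)=1+3=4, 1+mc(7)=1+7=8) = 4
mc(21) = min(1+mc(20)=1+4=5, 1+mc(12)=1+4=5, 1+mc(8)=1+8=9) = 5
mc(22) = min(1+mc(21)=1+5=6, 1+mc(13)=1+1=2, 1+mc(9)=1+1=2) = 2
mc(23) = min(1+mc(22)=1+2=3, 1+mc(14)=1+2=3, 1+mc(10)=1+2=3) = 3
mc(24) = min(1+mc(23)=1+3=4, 1+mc(15)=1+3=4, 1+mc(11)=1+3=4) = 4
mc(25) = min(1+mc(24)=1+4=5, 1+mc(16)=1+4=5, 1+mc(12)=1+4=5) = 5
mc(26) = min(1+mc(25)=1+5=6, 1+mc(17)=1+5=6, 1+mc(13)=1+1=2) = 2

2


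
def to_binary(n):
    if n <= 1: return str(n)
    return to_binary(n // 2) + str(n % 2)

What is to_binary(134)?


to_binary(134) = to_binary(67) + '0'
to_binary(67) = to_binary(33) + '1'
to_binary(33) = to_binary(16) + '1'
to_binary(16) = to_binary(8) + '0'
to_binary(8) = to_binary(4) + '0'
to_binary(4) = to_binary(2) + '0'
to_binary(2) = to_binary(1) + '0'
to_binary(1) = '1'  (base case)
Concatenating: '1' + '0' + '0' + '0' + '0' + '1' + '1' + '0' = '10000110'

10000110


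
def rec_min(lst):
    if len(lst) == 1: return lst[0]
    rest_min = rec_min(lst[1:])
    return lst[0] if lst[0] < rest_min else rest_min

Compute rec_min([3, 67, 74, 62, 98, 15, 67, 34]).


rec_min([3, 67, 74, 62, 98, 15, 67, 34]): compare 3 with rec_min([67, 74, 62, 98, 15, 67, 34])
rec_min([67, 74, 62, 98, 15, 67, 34]): compare 67 with rec_min([74, 62, 98, 15, 67, 34])
rec_min([74, 62, 98, 15, 67, 34]): compare 74 with rec_min([62, 98, 15, 67, 34])
rec_min([62, 98, 15, 67, 34]): compare 62 with rec_min([98, 15, 67, 34])
rec_min([98, 15, 67, 34]): compare 98 with rec_min([15, 67, 34])
rec_min([15, 67, 34]): compare 15 with rec_min([67, 34])
rec_min([67, 34]): compare 67 with rec_min([34])
rec_min([34]) = 34  (base case)
Compare 67 with 34 -> 34
Compare 15 with 34 -> 15
Compare 98 with 15 -> 15
Compare 62 with 15 -> 15
Compare 74 with 15 -> 15
Compare 67 with 15 -> 15
Compare 3 with 15 -> 3

3


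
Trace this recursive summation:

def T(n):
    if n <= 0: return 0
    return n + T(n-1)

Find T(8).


T(8)
= 8 + 7 + 6 + 5 + 4 + 3 + 2 + 1 + T(0)
= 8 + 7 + 6 + 5 + 4 + 3 + 2 + 1 + 0
= 36

36


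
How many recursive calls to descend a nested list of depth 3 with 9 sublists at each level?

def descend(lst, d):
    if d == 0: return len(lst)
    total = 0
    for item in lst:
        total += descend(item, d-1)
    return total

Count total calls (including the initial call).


At depth 0 (root): 1 call
At depth 1: each of 1 parents calls descend on 9 children = 9 calls
At depth 2: each of 9 parents calls descend on 9 children = 81 calls
At depth 3: each of 81 parents calls descend on 9 children = 729 calls
Total: 1 + 9 + 81 + 729 = 820

820


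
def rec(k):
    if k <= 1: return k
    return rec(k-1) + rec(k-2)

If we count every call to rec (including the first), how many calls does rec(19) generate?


Let C(n) = total calls for rec(n)
C(0) = 1, C(1) = 1
C(2) = 1 + C(1) + C(0) = 1 + 1 + 1 = 3
C(3) = 1 + C(2) + C(1) = 1 + 3 + 1 = 5
C(4) = 1 + C(3) + C(2) = 1 + 5 + 3 = 9
C(5) = 1 + C(4) + C(3) = 1 + 9 + 5 = 15
C(6) = 1 + C(5) + C(4) = 1 + 15 + 9 = 25
C(7) = 1 + C(6) + C(5) = 1 + 25 + 15 = 41
C(8) = 1 + C(7) + C(6) = 1 + 41 + 25 = 67
C(9) = 1 + C(8) + C(7) = 1 + 67 + 41 = 109
C(10) = 1 + C(9) + C(8) = 1 + 109 + 67 = 177
C(11) = 1 + C(10) + C(9) = 1 + 177 + 109 = 287
C(12) = 1 + C(11) + C(10) = 1 + 287 + 177 = 465
C(13) = 1 + C(12) + C(11) = 1 + 465 + 287 = 753
C(14) = 1 + C(13) + C(12) = 1 + 753 + 465 = 1219
C(15) = 1 + C(14) + C(13) = 1 + 1219 + 753 = 1973
C(16) = 1 + C(15) + C(14) = 1 + 1973 + 1219 = 3193
C(17) = 1 + C(16) + C(15) = 1 + 3193 + 1973 = 5167
C(18) = 1 + C(17) + C(16) = 1 + 5167 + 3193 = 8361
C(19) = 1 + C(18) + C(17) = 1 + 8361 + 5167 = 13529

13529


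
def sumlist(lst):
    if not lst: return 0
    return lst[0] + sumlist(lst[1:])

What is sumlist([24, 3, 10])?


sumlist([24, 3, 10]) = 24 + sumlist([3, 10])
sumlist([3, 10]) = 3 + sumlist([10])
sumlist([10]) = 10 + sumlist([])
sumlist([]) = 0  (base case)
Total: 24 + 3 + 10 + 0 = 37

37


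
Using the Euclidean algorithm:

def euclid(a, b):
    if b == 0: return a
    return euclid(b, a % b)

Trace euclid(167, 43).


euclid(167, 43) = euclid(43, 38)
euclid(43, 38) = euclid(38, 5)
euclid(38, 5) = euclid(5, 3)
euclid(5, 3) = euclid(3, 2)
euclid(3, 2) = euclid(2, 1)
euclid(2, 1) = euclid(1, 0)
euclid(1, 0) = 1  (base case)

1


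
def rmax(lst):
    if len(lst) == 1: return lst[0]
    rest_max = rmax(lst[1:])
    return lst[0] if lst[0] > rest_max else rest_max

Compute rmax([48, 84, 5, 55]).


rmax([48, 84, 5, 55]): compare 48 with rmax([84, 5, 55])
rmax([84, 5, 55]): compare 84 with rmax([5, 55])
rmax([5, 55]): compare 5 with rmax([55])
rmax([55]) = 55  (base case)
Compare 5 with 55 -> 55
Compare 84 with 55 -> 84
Compare 48 with 84 -> 84

84


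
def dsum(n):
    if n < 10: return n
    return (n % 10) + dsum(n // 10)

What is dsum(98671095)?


dsum(98671095) = 5 + dsum(9867109)
dsum(9867109) = 9 + dsum(986710)
dsum(986710) = 0 + dsum(98671)
dsum(98671) = 1 + dsum(9867)
dsum(9867) = 7 + dsum(986)
dsum(986) = 6 + dsum(98)
dsum(98) = 8 + dsum(9)
dsum(9) = 9  (base case)
Total: 5 + 9 + 0 + 1 + 7 + 6 + 8 + 9 = 45

45


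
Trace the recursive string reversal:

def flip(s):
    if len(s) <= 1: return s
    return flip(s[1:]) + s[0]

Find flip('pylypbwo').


flip('pylypbwo') = flip('ylypbwo') + 'p'
flip('ylypbwo') = flip('lypbwo') + 'y'
flip('lypbwo') = flip('ypbwo') + 'l'
flip('ypbwo') = flip('pbwo') + 'y'
flip('pbwo') = flip('bwo') + 'p'
flip('bwo') = flip('wo') + 'b'
flip('wo') = flip('o') + 'w'
flip('o') = 'o'  (base case)
Concatenating: 'o' + 'w' + 'b' + 'p' + 'y' + 'l' + 'y' + 'p' = 'owbpylyp'

owbpylyp


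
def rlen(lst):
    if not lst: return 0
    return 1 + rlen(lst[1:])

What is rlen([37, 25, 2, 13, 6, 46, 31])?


rlen([37, 25, 2, 13, 6, 46, 31]) = 1 + rlen([25, 2, 13, 6, 46, 31])
rlen([25, 2, 13, 6, 46, 31]) = 1 + rlen([2, 13, 6, 46, 31])
rlen([2, 13, 6, 46, 31]) = 1 + rlen([13, 6, 46, 31])
rlen([13, 6, 46, 31]) = 1 + rlen([6, 46, 31])
rlen([6, 46, 31]) = 1 + rlen([46, 31])
rlen([46, 31]) = 1 + rlen([31])
rlen([31]) = 1 + rlen([])
rlen([]) = 0  (base case)
Unwinding: 1 + 1 + 1 + 1 + 1 + 1 + 1 + 0 = 7

7


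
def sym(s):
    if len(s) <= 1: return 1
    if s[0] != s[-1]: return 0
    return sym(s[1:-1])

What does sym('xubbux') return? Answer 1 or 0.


sym('xubbux'): s[0]='x' == s[-1]='x' -> check sym('ubbu')
sym('ubbu'): s[0]='u' == s[-1]='u' -> check sym('bb')
sym('bb'): s[0]='b' == s[-1]='b' -> check sym('')
sym(''): len <= 1 -> return 1  (base case)
Result: 1 (palindrome)

1


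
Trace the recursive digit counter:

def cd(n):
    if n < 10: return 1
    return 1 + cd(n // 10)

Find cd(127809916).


cd(127809916) = 1 + cd(12780991)
cd(12780991) = 1 + cd(1278099)
cd(1278099) = 1 + cd(127809)
cd(127809) = 1 + cd(12780)
cd(12780) = 1 + cd(1278)
cd(1278) = 1 + cd(127)
cd(127) = 1 + cd(12)
cd(12) = 1 + cd(1)
cd(1) = 1  (base case: 1 < 10)
Unwinding: 1 + 1 + 1 + 1 + 1 + 1 + 1 + 1 + 1 = 9

9


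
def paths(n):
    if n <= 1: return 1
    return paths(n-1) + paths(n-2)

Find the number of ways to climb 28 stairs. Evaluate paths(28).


Building up from base cases:
paths(0) = 1
paths(1) = 1
paths(2) = paths(1) + paths(0) = 1 + 1 = 2
paths(3) = paths(2) + paths(1) = 2 + 1 = 3
paths(4) = paths(3) + paths(2) = 3 + 2 = 5
paths(5) = paths(4) + paths(3) = 5 + 3 = 8
paths(6) = paths(5) + paths(4) = 8 + 5 = 13
paths(7) = paths(6) + paths(5) = 13 + 8 = 21
paths(8) = paths(7) + paths(6) = 21 + 13 = 34
paths(9) = paths(8) + paths(7) = 34 + 21 = 55
paths(10) = paths(9) + paths(8) = 55 + 34 = 89
paths(11) = paths(10) + paths(9) = 89 + 55 = 144
paths(12) = paths(11) + paths(10) = 144 + 89 = 233
paths(13) = paths(12) + paths(11) = 233 + 144 = 377
paths(14) = paths(13) + paths(12) = 377 + 233 = 610
paths(15) = paths(14) + paths(13) = 610 + 377 = 987
paths(16) = paths(15) + paths(14) = 987 + 610 = 1597
paths(17) = paths(16) + paths(15) = 1597 + 987 = 2584
paths(18) = paths(17) + paths(16) = 2584 + 1597 = 4181
paths(19) = paths(18) + paths(17) = 4181 + 2584 = 6765
paths(20) = paths(19) + paths(18) = 6765 + 4181 = 10946
paths(21) = paths(20) + paths(19) = 10946 + 6765 = 17711
paths(22) = paths(21) + paths(20) = 17711 + 10946 = 28657
paths(23) = paths(22) + paths(21) = 28657 + 17711 = 46368
paths(24) = paths(23) + paths(22) = 46368 + 28657 = 75025
paths(25) = paths(24) + paths(23) = 75025 + 46368 = 121393
paths(26) = paths(25) + paths(24) = 121393 + 75025 = 196418
paths(27) = paths(26) + paths(25) = 196418 + 121393 = 317811
paths(28) = paths(27) + paths(26) = 317811 + 196418 = 514229

514229


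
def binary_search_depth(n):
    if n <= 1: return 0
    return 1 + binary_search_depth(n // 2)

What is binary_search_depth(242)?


242 / 2 = 121
121 / 2 = 60
60 / 2 = 30
30 / 2 = 15
15 / 2 = 7
7 / 2 = 3
3 / 2 = 1
Reached 1 after 7 halvings

7


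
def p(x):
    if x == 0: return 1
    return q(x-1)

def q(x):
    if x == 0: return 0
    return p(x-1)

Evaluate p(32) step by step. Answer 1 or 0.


p(32) = q(31)
q(31) = p(30)
p(30) = q(29)
q(29) = p(28)
p(28) = q(27)
q(27) = p(26)
p(26) = q(25)
q(25) = p(24)
p(24) = q(23)
q(23) = p(22)
p(22) = q(21)
q(21) = p(20)
p(20) = q(19)
q(19) = p(18)
p(18) = q(17)
q(17) = p(16)
p(16) = q(15)
q(15) = p(14)
p(14) = q(13)
q(13) = p(12)
p(12) = q(11)
q(11) = p(10)
p(10) = q(9)
q(9) = p(8)
p(8) = q(7)
q(7) = p(6)
p(6) = q(5)
q(5) = p(4)
p(4) = q(3)
q(3) = p(2)
p(2) = q(1)
q(1) = p(0)
p(0) = 1  (base case)
Result: 1

1


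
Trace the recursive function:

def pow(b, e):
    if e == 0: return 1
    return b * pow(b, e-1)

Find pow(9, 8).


pow(9, 8)
= 9 * pow(9, 7)
= 9 * 9 * pow(9, 6)
= 9 * 9 * 9 * pow(9, 5)
= 9 * 9 * 9 * 9 * pow(9, 4)
= 9 * 9 * 9 * 9 * 9 * pow(9, 3)
= 9 * 9 * 9 * 9 * 9 * 9 * pow(9, 2)
= 9 * 9 * 9 * 9 * 9 * 9 * 9 * pow(9, 1)
= 9 * 9 * 9 * 9 * 9 * 9 * 9 * 9 * pow(9, 0)
= 9 * 9 * 9 * 9 * 9 * 9 * 9 * 9 * 1
= 43046721

43046721


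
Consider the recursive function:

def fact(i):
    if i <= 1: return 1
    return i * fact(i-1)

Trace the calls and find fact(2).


fact(2)
= 2 * fact(1)
= 2 * 1
= 2

2


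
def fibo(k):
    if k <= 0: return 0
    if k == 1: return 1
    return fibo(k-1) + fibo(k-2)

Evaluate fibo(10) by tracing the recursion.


Computing fibo(10) bottom-up:
fibo(0) = 0
fibo(1) = 1
fibo(2) = fibo(1) + fibo(0) = 1 + 0 = 1
fibo(3) = fibo(2) + fibo(1) = 1 + 1 = 2
fibo(4) = fibo(3) + fibo(2) = 2 + 1 = 3
fibo(5) = fibo(4) + fibo(3) = 3 + 2 = 5
fibo(6) = fibo(5) + fibo(4) = 5 + 3 = 8
fibo(7) = fibo(6) + fibo(5) = 8 + 5 = 13
fibo(8) = fibo(7) + fibo(6) = 13 + 8 = 21
fibo(9) = fibo(8) + fibo(7) = 21 + 13 = 34
fibo(10) = fibo(9) + fibo(8) = 34 + 21 = 55

55


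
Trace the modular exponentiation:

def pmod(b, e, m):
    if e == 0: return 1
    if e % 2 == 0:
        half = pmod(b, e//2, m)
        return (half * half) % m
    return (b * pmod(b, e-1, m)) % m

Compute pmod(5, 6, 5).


pmod(5, 6, 5): e is even, compute pmod(5, 3, 5)
  pmod(5, 3, 5): e is odd, compute pmod(5, 2, 5)
    pmod(5, 2, 5): e is even, compute pmod(5, 1, 5)
      pmod(5, 1, 5): e is odd, compute pmod(5, 0, 5)
        pmod(5, 0, 5) = 1
      (5 * 1) % 5 = 0
    half=0, (0*0) % 5 = 0
  (5 * 0) % 5 = 0
half=0, (0*0) % 5 = 0

0


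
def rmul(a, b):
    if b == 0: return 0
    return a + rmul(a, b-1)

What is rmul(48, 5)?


rmul(48, 5) = 48 + rmul(48, 4)
rmul(48, 4) = 48 + rmul(48, 3)
rmul(48, 3) = 48 + rmul(48, 2)
rmul(48, 2) = 48 + rmul(48, 1)
rmul(48, 1) = 48 + rmul(48, 0)
rmul(48, 0) = 0  (base case)
Total: 48 + 48 + 48 + 48 + 48 + 0 = 240

240


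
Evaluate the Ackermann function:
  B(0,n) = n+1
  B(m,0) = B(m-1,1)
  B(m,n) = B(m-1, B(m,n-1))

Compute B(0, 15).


B(0, 15) = 16
Result: B(0, 15) = 16

16


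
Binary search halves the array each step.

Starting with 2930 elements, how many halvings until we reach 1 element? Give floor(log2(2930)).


2930 / 2 = 1465
1465 / 2 = 732
732 / 2 = 366
366 / 2 = 183
183 / 2 = 91
91 / 2 = 45
45 / 2 = 22
22 / 2 = 11
11 / 2 = 5
5 / 2 = 2
2 / 2 = 1
Reached 1 after 11 halvings

11


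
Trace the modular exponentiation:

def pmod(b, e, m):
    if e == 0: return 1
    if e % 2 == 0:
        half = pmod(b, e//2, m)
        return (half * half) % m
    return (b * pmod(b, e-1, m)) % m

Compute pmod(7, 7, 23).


pmod(7, 7, 23): e is odd, compute pmod(7, 6, 23)
  pmod(7, 6, 23): e is even, compute pmod(7, 3, 23)
    pmod(7, 3, 23): e is odd, compute pmod(7, 2, 23)
      pmod(7, 2, 23): e is even, compute pmod(7, 1, 23)
        pmod(7, 1, 23): e is odd, compute pmod(7, 0, 23)
          pmod(7, 0, 23) = 1
        (7 * 1) % 23 = 7
      half=7, (7*7) % 23 = 3
    (7 * 3) % 23 = 21
  half=21, (21*21) % 23 = 4
(7 * 4) % 23 = 5

5


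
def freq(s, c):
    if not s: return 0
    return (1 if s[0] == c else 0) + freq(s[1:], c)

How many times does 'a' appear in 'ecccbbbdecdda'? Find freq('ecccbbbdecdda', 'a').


s[0]='e' != 'a' -> 0
s[0]='c' != 'a' -> 0
s[0]='c' != 'a' -> 0
s[0]='c' != 'a' -> 0
s[0]='b' != 'a' -> 0
s[0]='b' != 'a' -> 0
s[0]='b' != 'a' -> 0
s[0]='d' != 'a' -> 0
s[0]='e' != 'a' -> 0
s[0]='c' != 'a' -> 0
s[0]='d' != 'a' -> 0
s[0]='d' != 'a' -> 0
s[0]='a' == 'a' -> 1
Sum: 0 + 0 + 0 + 0 + 0 + 0 + 0 + 0 + 0 + 0 + 0 + 0 + 1 = 1

1


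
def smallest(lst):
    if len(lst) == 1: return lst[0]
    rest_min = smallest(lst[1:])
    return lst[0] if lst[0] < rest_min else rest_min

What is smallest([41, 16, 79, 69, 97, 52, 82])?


smallest([41, 16, 79, 69, 97, 52, 82]): compare 41 with smallest([16, 79, 69, 97, 52, 82])
smallest([16, 79, 69, 97, 52, 82]): compare 16 with smallest([79, 69, 97, 52, 82])
smallest([79, 69, 97, 52, 82]): compare 79 with smallest([69, 97, 52, 82])
smallest([69, 97, 52, 82]): compare 69 with smallest([97, 52, 82])
smallest([97, 52, 82]): compare 97 with smallest([52, 82])
smallest([52, 82]): compare 52 with smallest([82])
smallest([82]) = 82  (base case)
Compare 52 with 82 -> 52
Compare 97 with 52 -> 52
Compare 69 with 52 -> 52
Compare 79 with 52 -> 52
Compare 16 with 52 -> 16
Compare 41 with 16 -> 16

16


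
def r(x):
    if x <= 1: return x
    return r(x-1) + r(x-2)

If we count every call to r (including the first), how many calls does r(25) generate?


Let C(n) = total calls for r(n)
C(0) = 1, C(1) = 1
C(2) = 1 + C(1) + C(0) = 1 + 1 + 1 = 3
C(3) = 1 + C(2) + C(1) = 1 + 3 + 1 = 5
C(4) = 1 + C(3) + C(2) = 1 + 5 + 3 = 9
C(5) = 1 + C(4) + C(3) = 1 + 9 + 5 = 15
C(6) = 1 + C(5) + C(4) = 1 + 15 + 9 = 25
C(7) = 1 + C(6) + C(5) = 1 + 25 + 15 = 41
C(8) = 1 + C(7) + C(6) = 1 + 41 + 25 = 67
C(9) = 1 + C(8) + C(7) = 1 + 67 + 41 = 109
C(10) = 1 + C(9) + C(8) = 1 + 109 + 67 = 177
C(11) = 1 + C(10) + C(9) = 1 + 177 + 109 = 287
C(12) = 1 + C(11) + C(10) = 1 + 287 + 177 = 465
C(13) = 1 + C(12) + C(11) = 1 + 465 + 287 = 753
C(14) = 1 + C(13) + C(12) = 1 + 753 + 465 = 1219
C(15) = 1 + C(14) + C(13) = 1 + 1219 + 753 = 1973
C(16) = 1 + C(15) + C(14) = 1 + 1973 + 1219 = 3193
C(17) = 1 + C(16) + C(15) = 1 + 3193 + 1973 = 5167
C(18) = 1 + C(17) + C(16) = 1 + 5167 + 3193 = 8361
C(19) = 1 + C(18) + C(17) = 1 + 8361 + 5167 = 13529
C(20) = 1 + C(19) + C(18) = 1 + 13529 + 8361 = 21891
C(21) = 1 + C(20) + C(19) = 1 + 21891 + 13529 = 35421
C(22) = 1 + C(21) + C(20) = 1 + 35421 + 21891 = 57313
C(23) = 1 + C(22) + C(21) = 1 + 57313 + 35421 = 92735
C(24) = 1 + C(23) + C(22) = 1 + 92735 + 57313 = 150049
C(25) = 1 + C(24) + C(23) = 1 + 150049 + 92735 = 242785

242785


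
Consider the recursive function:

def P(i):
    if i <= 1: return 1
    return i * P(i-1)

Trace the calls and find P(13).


P(13)
= 13 * P(12)
= 13 * 12 * P(11)
= 13 * 12 * 11 * P(10)
= 13 * 12 * 11 * 10 * P(9)
= 13 * 12 * 11 * 10 * 9 * P(8)
= 13 * 12 * 11 * 10 * 9 * 8 * P(7)
= 13 * 12 * 11 * 10 * 9 * 8 * 7 * P(6)
= 13 * 12 * 11 * 10 * 9 * 8 * 7 * 6 * P(5)
= 13 * 12 * 11 * 10 * 9 * 8 * 7 * 6 * 5 * P(4)
= 13 * 12 * 11 * 10 * 9 * 8 * 7 * 6 * 5 * 4 * P(3)
= 13 * 12 * 11 * 10 * 9 * 8 * 7 * 6 * 5 * 4 * 3 * P(2)
= 13 * 12 * 11 * 10 * 9 * 8 * 7 * 6 * 5 * 4 * 3 * 2 * P(1)
= 13 * 12 * 11 * 10 * 9 * 8 * 7 * 6 * 5 * 4 * 3 * 2 * 1
= 6227020800

6227020800


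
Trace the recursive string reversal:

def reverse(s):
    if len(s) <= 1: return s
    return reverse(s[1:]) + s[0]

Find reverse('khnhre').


reverse('khnhre') = reverse('hnhre') + 'k'
reverse('hnhre') = reverse('nhre') + 'h'
reverse('nhre') = reverse('hre') + 'n'
reverse('hre') = reverse('re') + 'h'
reverse('re') = reverse('e') + 'r'
reverse('e') = 'e'  (base case)
Concatenating: 'e' + 'r' + 'h' + 'n' + 'h' + 'k' = 'erhnhk'

erhnhk


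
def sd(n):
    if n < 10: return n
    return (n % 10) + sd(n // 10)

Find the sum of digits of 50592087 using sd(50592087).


sd(50592087) = 7 + sd(5059208)
sd(5059208) = 8 + sd(505920)
sd(505920) = 0 + sd(50592)
sd(50592) = 2 + sd(5059)
sd(5059) = 9 + sd(505)
sd(505) = 5 + sd(50)
sd(50) = 0 + sd(5)
sd(5) = 5  (base case)
Total: 7 + 8 + 0 + 2 + 9 + 5 + 0 + 5 = 36

36


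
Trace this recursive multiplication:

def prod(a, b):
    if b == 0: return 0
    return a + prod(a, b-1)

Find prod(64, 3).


prod(64, 3) = 64 + prod(64, 2)
prod(64, 2) = 64 + prod(64, 1)
prod(64, 1) = 64 + prod(64, 0)
prod(64, 0) = 0  (base case)
Total: 64 + 64 + 64 + 0 = 192

192


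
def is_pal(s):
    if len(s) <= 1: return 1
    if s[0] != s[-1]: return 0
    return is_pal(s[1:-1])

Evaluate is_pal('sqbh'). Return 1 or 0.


is_pal('sqbh'): s[0]='s' != s[-1]='h' -> return 0
Result: 0 (not a palindrome)

0


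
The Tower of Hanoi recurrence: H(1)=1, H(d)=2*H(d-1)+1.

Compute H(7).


H(7) = 2 * H(6) + 1
H(6) = 2 * H(5) + 1
H(5) = 2 * H(4) + 1
H(4) = 2 * H(3) + 1
H(3) = 2 * H(2) + 1
H(2) = 2 * H(1) + 1
H(1) = 1  (base case)
H(2) = 2 * 1 + 1 = 3
H(3) = 2 * 3 + 1 = 7
H(4) = 2 * 7 + 1 = 15
H(5) = 2 * 15 + 1 = 31
H(6) = 2 * 31 + 1 = 63
H(7) = 2 * 63 + 1 = 127

127


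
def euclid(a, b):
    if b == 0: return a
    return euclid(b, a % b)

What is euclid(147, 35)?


euclid(147, 35) = euclid(35, 7)
euclid(35, 7) = euclid(7, 0)
euclid(7, 0) = 7  (base case)

7


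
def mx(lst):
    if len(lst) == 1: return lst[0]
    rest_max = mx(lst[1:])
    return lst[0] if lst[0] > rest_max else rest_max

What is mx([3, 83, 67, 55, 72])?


mx([3, 83, 67, 55, 72]): compare 3 with mx([83, 67, 55, 72])
mx([83, 67, 55, 72]): compare 83 with mx([67, 55, 72])
mx([67, 55, 72]): compare 67 with mx([55, 72])
mx([55, 72]): compare 55 with mx([72])
mx([72]) = 72  (base case)
Compare 55 with 72 -> 72
Compare 67 with 72 -> 72
Compare 83 with 72 -> 83
Compare 3 with 83 -> 83

83


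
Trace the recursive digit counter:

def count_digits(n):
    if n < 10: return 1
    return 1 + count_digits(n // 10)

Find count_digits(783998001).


count_digits(783998001) = 1 + count_digits(78399800)
count_digits(78399800) = 1 + count_digits(7839980)
count_digits(7839980) = 1 + count_digits(783998)
count_digits(783998) = 1 + count_digits(78399)
count_digits(78399) = 1 + count_digits(7839)
count_digits(7839) = 1 + count_digits(783)
count_digits(783) = 1 + count_digits(78)
count_digits(78) = 1 + count_digits(7)
count_digits(7) = 1  (base case: 7 < 10)
Unwinding: 1 + 1 + 1 + 1 + 1 + 1 + 1 + 1 + 1 = 9

9


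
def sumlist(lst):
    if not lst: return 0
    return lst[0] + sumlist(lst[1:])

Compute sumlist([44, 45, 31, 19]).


sumlist([44, 45, 31, 19]) = 44 + sumlist([45, 31, 19])
sumlist([45, 31, 19]) = 45 + sumlist([31, 19])
sumlist([31, 19]) = 31 + sumlist([19])
sumlist([19]) = 19 + sumlist([])
sumlist([]) = 0  (base case)
Total: 44 + 45 + 31 + 19 + 0 = 139

139


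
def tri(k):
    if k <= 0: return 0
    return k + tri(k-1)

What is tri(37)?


tri(37)
= 37 + 36 + 35 + 34 + 33 + 32 + 31 + 30 + 29 + 28 + 27 + 26 + 25 + 24 + 23 + 22 + 21 + 20 + 19 + 18 + 17 + 16 + 15 + 14 + 13 + 12 + 11 + 10 + 9 + 8 + 7 + 6 + 5 + 4 + 3 + 2 + 1 + tri(0)
= 37 + 36 + 35 + 34 + 33 + 32 + 31 + 30 + 29 + 28 + 27 + 26 + 25 + 24 + 23 + 22 + 21 + 20 + 19 + 18 + 17 + 16 + 15 + 14 + 13 + 12 + 11 + 10 + 9 + 8 + 7 + 6 + 5 + 4 + 3 + 2 + 1 + 0
= 703

703


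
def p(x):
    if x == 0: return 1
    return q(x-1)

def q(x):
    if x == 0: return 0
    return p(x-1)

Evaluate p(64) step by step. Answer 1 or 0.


p(64) = q(63)
q(63) = p(62)
p(62) = q(61)
q(61) = p(60)
p(60) = q(59)
q(59) = p(58)
p(58) = q(57)
q(57) = p(56)
p(56) = q(55)
q(55) = p(54)
p(54) = q(53)
q(53) = p(52)
p(52) = q(51)
q(51) = p(50)
p(50) = q(49)
q(49) = p(48)
p(48) = q(47)
q(47) = p(46)
p(46) = q(45)
q(45) = p(44)
p(44) = q(43)
q(43) = p(42)
p(42) = q(41)
q(41) = p(40)
p(40) = q(39)
q(39) = p(38)
p(38) = q(37)
q(37) = p(36)
p(36) = q(35)
q(35) = p(34)
p(34) = q(33)
q(33) = p(32)
p(32) = q(31)
q(31) = p(30)
p(30) = q(29)
q(29) = p(28)
p(28) = q(27)
q(27) = p(26)
p(26) = q(25)
q(25) = p(24)
p(24) = q(23)
q(23) = p(22)
p(22) = q(21)
q(21) = p(20)
p(20) = q(19)
q(19) = p(18)
p(18) = q(17)
q(17) = p(16)
p(16) = q(15)
q(15) = p(14)
p(14) = q(13)
q(13) = p(12)
p(12) = q(11)
q(11) = p(10)
p(10) = q(9)
q(9) = p(8)
p(8) = q(7)
q(7) = p(6)
p(6) = q(5)
q(5) = p(4)
p(4) = q(3)
q(3) = p(2)
p(2) = q(1)
q(1) = p(0)
p(0) = 1  (base case)
Result: 1

1


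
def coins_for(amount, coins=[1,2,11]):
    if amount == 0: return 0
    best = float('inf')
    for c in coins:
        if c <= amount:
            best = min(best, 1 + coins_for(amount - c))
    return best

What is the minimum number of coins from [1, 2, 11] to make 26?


Building up with DP:
coins_for(0) = 0
coins_for(1) = min(1+coins_for(0)=1+0=1) = 1
coins_for(2) = min(1+coins_for(1)=1+1=2, 1+coins_for(0)=1+0=1) = 1
coins_for(3) = min(1+coins_for(2)=1+1=2, 1+coins_for(1)=1+1=2) = 2
coins_for(4) = min(1+coins_for(3)=1+2=3, 1+coins_for(2)=1+1=2) = 2
coins_for(5) = min(1+coins_for(4)=1+2=3, 1+coins_for(3)=1+2=3) = 3
coins_for(6) = min(1+coins_for(5)=1+3=4, 1+coins_for(4)=1+2=3) = 3
coins_for(7) = min(1+coins_for(6)=1+3=4, 1+coins_for(5)=1+3=4) = 4
coins_for(8) = min(1+coins_for(7)=1+4=5, 1+coins_for(6)=1+3=4) = 4
coins_for(9) = min(1+coins_for(8)=1+4=5, 1+coins_for(7)=1+4=5) = 5
coins_for(10) = min(1+coins_for(9)=1+5=6, 1+coins_for(8)=1+4=5) = 5
coins_for(11) = min(1+coins_for(10)=1+5=6, 1+coins_for(9)=1+5=6, 1+coins_for(0)=1+0=1) = 1
coins_for(12) = min(1+coins_for(11)=1+1=2, 1+coins_for(10)=1+5=6, 1+coins_for(1)=1+1=2) = 2
coins_for(13) = min(1+coins_for(12)=1+2=3, 1+coins_for(11)=1+1=2, 1+coins_for(2)=1+1=2) = 2
coins_for(14) = min(1+coins_for(13)=1+2=3, 1+coins_for(12)=1+2=3, 1+coins_for(3)=1+2=3) = 3
coins_for(15) = min(1+coins_for(14)=1+3=4, 1+coins_for(13)=1+2=3, 1+coins_for(4)=1+2=3) = 3
coins_for(16) = min(1+coins_for(15)=1+3=4, 1+coins_for(14)=1+3=4, 1+coins_for(5)=1+3=4) = 4
coins_for(17) = min(1+coins_for(16)=1+4=5, 1+coins_for(15)=1+3=4, 1+coins_for(6)=1+3=4) = 4
coins_for(18) = min(1+coins_for(17)=1+4=5, 1+coins_for(16)=1+4=5, 1+coins_for(7)=1+4=5) = 5
coins_for(19) = min(1+coins_for(18)=1+5=6, 1+coins_for(17)=1+4=5, 1+coins_for(8)=1+4=5) = 5
coins_for(20) = min(1+coins_for(19)=1+5=6, 1+coins_for(18)=1+5=6, 1+coins_for(9)=1+5=6) = 6
coins_for(21) = min(1+coins_for(20)=1+6=7, 1+coins_for(19)=1+5=6, 1+coins_for(10)=1+5=6) = 6
coins_for(22) = min(1+coins_for(21)=1+6=7, 1+coins_for(20)=1+6=7, 1+coins_for(11)=1+1=2) = 2
coins_for(23) = min(1+coins_for(22)=1+2=3, 1+coins_for(21)=1+6=7, 1+coins_for(12)=1+2=3) = 3
coins_for(24) = min(1+coins_for(23)=1+3=4, 1+coins_for(22)=1+2=3, 1+coins_for(13)=1+2=3) = 3
coins_for(25) = min(1+coins_for(24)=1+3=4, 1+coins_for(23)=1+3=4, 1+coins_for(14)=1+3=4) = 4
coins_for(26) = min(1+coins_for(25)=1+4=5, 1+coins_for(24)=1+3=4, 1+coins_for(15)=1+3=4) = 4

4


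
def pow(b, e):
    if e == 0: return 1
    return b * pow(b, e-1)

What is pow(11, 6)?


pow(11, 6)
= 11 * pow(11, 5)
= 11 * 11 * pow(11, 4)
= 11 * 11 * 11 * pow(11, 3)
= 11 * 11 * 11 * 11 * pow(11, 2)
= 11 * 11 * 11 * 11 * 11 * pow(11, 1)
= 11 * 11 * 11 * 11 * 11 * 11 * pow(11, 0)
= 11 * 11 * 11 * 11 * 11 * 11 * 1
= 1771561

1771561


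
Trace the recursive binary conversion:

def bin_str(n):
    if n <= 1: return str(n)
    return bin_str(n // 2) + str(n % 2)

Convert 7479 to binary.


bin_str(7479) = bin_str(3739) + '1'
bin_str(3739) = bin_str(1869) + '1'
bin_str(1869) = bin_str(934) + '1'
bin_str(934) = bin_str(467) + '0'
bin_str(467) = bin_str(233) + '1'
bin_str(233) = bin_str(116) + '1'
bin_str(116) = bin_str(58) + '0'
bin_str(58) = bin_str(29) + '0'
bin_str(29) = bin_str(14) + '1'
bin_str(14) = bin_str(7) + '0'
bin_str(7) = bin_str(3) + '1'
bin_str(3) = bin_str(1) + '1'
bin_str(1) = '1'  (base case)
Concatenating: '1' + '1' + '1' + '0' + '1' + '0' + '0' + '1' + '1' + '0' + '1' + '1' + '1' = '1110100110111'

1110100110111


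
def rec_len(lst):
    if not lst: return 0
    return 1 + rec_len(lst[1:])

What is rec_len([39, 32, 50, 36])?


rec_len([39, 32, 50, 36]) = 1 + rec_len([32, 50, 36])
rec_len([32, 50, 36]) = 1 + rec_len([50, 36])
rec_len([50, 36]) = 1 + rec_len([36])
rec_len([36]) = 1 + rec_len([])
rec_len([]) = 0  (base case)
Unwinding: 1 + 1 + 1 + 1 + 0 = 4

4


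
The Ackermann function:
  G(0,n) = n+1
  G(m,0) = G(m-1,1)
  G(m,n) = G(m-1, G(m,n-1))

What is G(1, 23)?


G(1, 23) = G(0, G(1, 22))
  G(1, 22) = G(0, G(1, 21))
    G(1, 21) = G(0, G(1, 20))
      G(1, 20) = G(0, G(1, 19))
        G(1, 19) = G(0, G(1, 18))
          G(1, 18) = G(0, G(1, 17))
          G(1, 17) = G(0, G(1, 16))
          G(1, 16) = G(0, G(1, 15))
          G(1, 15) = G(0, G(1, 14))
          G(1, 14) = G(0, G(1, 13))
          G(1, 13) = G(0, G(1, 12))
          G(1, 12) = G(0, G(1, 11))
          G(1, 11) = G(0, G(1, 10))
          G(1, 10) = G(0, G(1, 9))
          G(1, 9) = G(0, G(1, 8))
          G(1, 8) = G(0, G(1, 7))
          G(1, 7) = G(0, G(1, 6))
          G(1, 6) = G(0, G(1, 5))
          G(1, 5) = G(0, G(1, 4))
          G(1, 4) = G(0, G(1, 3))
          G(1, 3) = G(0, G(1, 2))
          G(1, 2) = G(0, G(1, 1))
          G(1, 1) = G(0, G(1, 0))
          G(1, 0) = G(0, 1)
          G(0, 1) = 2
... (trace truncated)
Result: G(1, 23) = 25

25


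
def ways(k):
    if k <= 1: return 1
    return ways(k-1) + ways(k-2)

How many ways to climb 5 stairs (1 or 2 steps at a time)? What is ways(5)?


Building up from base cases:
ways(0) = 1
ways(1) = 1
ways(2) = ways(1) + ways(0) = 1 + 1 = 2
ways(3) = ways(2) + ways(1) = 2 + 1 = 3
ways(4) = ways(3) + ways(2) = 3 + 2 = 5
ways(5) = ways(4) + ways(3) = 5 + 3 = 8

8


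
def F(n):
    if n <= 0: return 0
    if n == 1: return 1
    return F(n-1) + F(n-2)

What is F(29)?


Computing F(29) bottom-up:
F(0) = 0
F(1) = 1
F(2) = F(1) + F(0) = 1 + 0 = 1
F(3) = F(2) + F(1) = 1 + 1 = 2
F(4) = F(3) + F(2) = 2 + 1 = 3
F(5) = F(4) + F(3) = 3 + 2 = 5
F(6) = F(5) + F(4) = 5 + 3 = 8
F(7) = F(6) + F(5) = 8 + 5 = 13
F(8) = F(7) + F(6) = 13 + 8 = 21
F(9) = F(8) + F(7) = 21 + 13 = 34
F(10) = F(9) + F(8) = 34 + 21 = 55
F(11) = F(10) + F(9) = 55 + 34 = 89
F(12) = F(11) + F(10) = 89 + 55 = 144
F(13) = F(12) + F(11) = 144 + 89 = 233
F(14) = F(13) + F(12) = 233 + 144 = 377
F(15) = F(14) + F(13) = 377 + 233 = 610
F(16) = F(15) + F(14) = 610 + 377 = 987
F(17) = F(16) + F(15) = 987 + 610 = 1597
F(18) = F(17) + F(16) = 1597 + 987 = 2584
F(19) = F(18) + F(17) = 2584 + 1597 = 4181
F(20) = F(19) + F(18) = 4181 + 2584 = 6765
F(21) = F(20) + F(19) = 6765 + 4181 = 10946
F(22) = F(21) + F(20) = 10946 + 6765 = 17711
F(23) = F(22) + F(21) = 17711 + 10946 = 28657
F(24) = F(23) + F(22) = 28657 + 17711 = 46368
F(25) = F(24) + F(23) = 46368 + 28657 = 75025
F(26) = F(25) + F(24) = 75025 + 46368 = 121393
F(27) = F(26) + F(25) = 121393 + 75025 = 196418
F(28) = F(27) + F(26) = 196418 + 121393 = 317811
F(29) = F(28) + F(27) = 317811 + 196418 = 514229

514229


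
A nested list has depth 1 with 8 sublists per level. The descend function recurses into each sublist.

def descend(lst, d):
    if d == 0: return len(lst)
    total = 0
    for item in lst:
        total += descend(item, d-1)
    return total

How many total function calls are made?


At depth 0 (root): 1 call
At depth 1: each of 1 parents calls descend on 8 children = 8 calls
Total: 1 + 8 = 9

9


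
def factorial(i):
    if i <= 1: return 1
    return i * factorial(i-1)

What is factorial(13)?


factorial(13)
= 13 * factorial(12)
= 13 * 12 * factorial(11)
= 13 * 12 * 11 * factorial(10)
= 13 * 12 * 11 * 10 * factorial(9)
= 13 * 12 * 11 * 10 * 9 * factorial(8)
= 13 * 12 * 11 * 10 * 9 * 8 * factorial(7)
= 13 * 12 * 11 * 10 * 9 * 8 * 7 * factorial(6)
= 13 * 12 * 11 * 10 * 9 * 8 * 7 * 6 * factorial(5)
= 13 * 12 * 11 * 10 * 9 * 8 * 7 * 6 * 5 * factorial(4)
= 13 * 12 * 11 * 10 * 9 * 8 * 7 * 6 * 5 * 4 * factorial(3)
= 13 * 12 * 11 * 10 * 9 * 8 * 7 * 6 * 5 * 4 * 3 * factorial(2)
= 13 * 12 * 11 * 10 * 9 * 8 * 7 * 6 * 5 * 4 * 3 * 2 * factorial(1)
= 13 * 12 * 11 * 10 * 9 * 8 * 7 * 6 * 5 * 4 * 3 * 2 * 1
= 6227020800

6227020800
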